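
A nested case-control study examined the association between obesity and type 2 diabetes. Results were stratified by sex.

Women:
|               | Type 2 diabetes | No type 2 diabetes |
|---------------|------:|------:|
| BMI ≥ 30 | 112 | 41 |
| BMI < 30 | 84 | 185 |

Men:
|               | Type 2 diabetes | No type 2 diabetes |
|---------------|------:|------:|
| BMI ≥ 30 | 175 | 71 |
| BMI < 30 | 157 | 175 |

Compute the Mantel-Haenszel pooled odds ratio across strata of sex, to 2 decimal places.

3.72

OR_MH = Σ(aᵢdᵢ/nᵢ) / Σ(bᵢcᵢ/nᵢ), where nᵢ is the stratum total.
Stratum 1 (Women): n = 422; a·d/n = 112·185/422 = 49.0995; b·c/n = 41·84/422 = 8.1611
Stratum 2 (Men): n = 578; a·d/n = 175·175/578 = 52.9844; b·c/n = 71·157/578 = 19.2855
OR_MH = (49.0995 + 52.9844) / (8.1611 + 19.2855) = 102.0840 / 27.4466 = 3.71937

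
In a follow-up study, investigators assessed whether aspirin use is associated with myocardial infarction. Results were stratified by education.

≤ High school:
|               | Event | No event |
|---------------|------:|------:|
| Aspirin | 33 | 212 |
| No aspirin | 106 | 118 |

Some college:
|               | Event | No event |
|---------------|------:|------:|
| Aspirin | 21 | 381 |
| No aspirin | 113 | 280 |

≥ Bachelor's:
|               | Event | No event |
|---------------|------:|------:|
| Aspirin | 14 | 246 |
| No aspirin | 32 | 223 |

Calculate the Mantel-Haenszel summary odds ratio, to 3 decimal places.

OR_MH = Σ(aᵢdᵢ/nᵢ) / Σ(bᵢcᵢ/nᵢ), where nᵢ is the stratum total.
Stratum 1 (≤ High school): n = 469; a·d/n = 33·118/469 = 8.3028; b·c/n = 212·106/469 = 47.9147
Stratum 2 (Some college): n = 795; a·d/n = 21·280/795 = 7.3962; b·c/n = 381·113/795 = 54.1547
Stratum 3 (≥ Bachelor's): n = 515; a·d/n = 14·223/515 = 6.0621; b·c/n = 246·32/515 = 15.2854
OR_MH = (8.3028 + 7.3962 + 6.0621) / (47.9147 + 54.1547 + 15.2854) = 21.7611 / 117.3549 = 0.18543

0.185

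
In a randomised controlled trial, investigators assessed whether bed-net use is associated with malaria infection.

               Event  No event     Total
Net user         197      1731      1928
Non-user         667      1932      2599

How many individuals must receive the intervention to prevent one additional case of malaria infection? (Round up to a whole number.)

7

Risk in treated group = 197/1928 = 0.10218; risk in control = 667/2599 = 0.25664.
Absolute risk reduction = 0.25664 − 0.10218 = 0.15446
NNT = 1 / ARR = 1 / 0.15446 = 6.474 → round up → 7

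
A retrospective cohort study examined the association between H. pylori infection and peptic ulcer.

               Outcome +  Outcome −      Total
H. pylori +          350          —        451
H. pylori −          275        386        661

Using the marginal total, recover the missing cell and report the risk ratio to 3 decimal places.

1.865

The missing cell is in the exposed row: 451 − 350 = 101.
So a = 350, b = 101, c = 275, d = 386.
RR = [a/(a+b)] / [c/(c+d)] = (350/451) / (275/661) = 0.77605/0.41604 = 1.86535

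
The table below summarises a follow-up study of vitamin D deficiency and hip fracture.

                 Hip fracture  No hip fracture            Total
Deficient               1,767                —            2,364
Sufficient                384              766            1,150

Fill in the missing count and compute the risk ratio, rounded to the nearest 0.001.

2.238

The missing cell is in the exposed row: 2364 − 1767 = 597.
So a = 1767, b = 597, c = 384, d = 766.
RR = [a/(a+b)] / [c/(c+d)] = (1767/2364) / (384/1150) = 0.74746/0.33391 = 2.23849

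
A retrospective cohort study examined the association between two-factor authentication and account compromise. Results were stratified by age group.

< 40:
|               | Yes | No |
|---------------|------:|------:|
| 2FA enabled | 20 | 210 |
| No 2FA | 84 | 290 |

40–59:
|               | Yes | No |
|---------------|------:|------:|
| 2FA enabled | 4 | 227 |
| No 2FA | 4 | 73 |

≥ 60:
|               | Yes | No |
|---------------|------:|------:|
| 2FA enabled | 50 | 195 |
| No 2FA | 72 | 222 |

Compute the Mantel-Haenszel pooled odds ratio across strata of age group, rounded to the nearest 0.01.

0.54

OR_MH = Σ(aᵢdᵢ/nᵢ) / Σ(bᵢcᵢ/nᵢ), where nᵢ is the stratum total.
Stratum 1 (< 40): n = 604; a·d/n = 20·290/604 = 9.6026; b·c/n = 210·84/604 = 29.2053
Stratum 2 (40–59): n = 308; a·d/n = 4·73/308 = 0.9481; b·c/n = 227·4/308 = 2.9481
Stratum 3 (≥ 60): n = 539; a·d/n = 50·222/539 = 20.5937; b·c/n = 195·72/539 = 26.0482
OR_MH = (9.6026 + 0.9481 + 20.5937) / (29.2053 + 2.9481 + 26.0482) = 31.1444 / 58.2016 = 0.53511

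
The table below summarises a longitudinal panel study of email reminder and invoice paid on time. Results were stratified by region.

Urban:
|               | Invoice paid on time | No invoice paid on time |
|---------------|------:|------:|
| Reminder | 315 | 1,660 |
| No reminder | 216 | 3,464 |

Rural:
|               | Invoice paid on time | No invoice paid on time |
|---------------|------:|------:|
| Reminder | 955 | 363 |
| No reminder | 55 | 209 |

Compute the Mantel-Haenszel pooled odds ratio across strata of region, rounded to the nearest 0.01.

4.20

OR_MH = Σ(aᵢdᵢ/nᵢ) / Σ(bᵢcᵢ/nᵢ), where nᵢ is the stratum total.
Stratum 1 (Urban): n = 5655; a·d/n = 315·3464/5655 = 192.9549; b·c/n = 1660·216/5655 = 63.4058
Stratum 2 (Rural): n = 1582; a·d/n = 955·209/1582 = 126.1662; b·c/n = 363·55/1582 = 12.6201
OR_MH = (192.9549 + 126.1662) / (63.4058 + 12.6201) = 319.1212 / 76.0259 = 4.19753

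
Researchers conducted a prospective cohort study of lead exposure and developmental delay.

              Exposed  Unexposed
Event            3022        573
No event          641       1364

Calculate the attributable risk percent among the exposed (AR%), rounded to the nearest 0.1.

Reading the table with exposure as columns: a = 3022 (Exposed, case), b = 641 (Exposed, non-case), c = 573 (Unexposed, case), d = 1364.
Risk in exposed = 3022/3663 = 0.82501; risk in unexposed = 573/1937 = 0.29582.
RR = 0.82501/0.29582 = 2.78890
AR% = (RR − 1)/RR × 100 = (2.78890 − 1)/2.78890 × 100 = 64.1435%

64.1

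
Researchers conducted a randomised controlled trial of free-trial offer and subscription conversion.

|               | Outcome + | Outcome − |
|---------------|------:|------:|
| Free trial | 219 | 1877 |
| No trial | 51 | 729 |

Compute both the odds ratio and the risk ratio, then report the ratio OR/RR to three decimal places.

Cells: a = 219, b = 1877, c = 51, d = 729.
OR = (219·729)/(1877·51) = 159651/95727 = 1.66777
Risk in exposed = 219/2096 = 0.10448; risk in unexposed = 51/780 = 0.06538; RR = 1.59800
OR/RR = 1.66777 / 1.59800 = 1.04366
The outcome is not rare, so the OR lies further from 1 than the RR.

1.044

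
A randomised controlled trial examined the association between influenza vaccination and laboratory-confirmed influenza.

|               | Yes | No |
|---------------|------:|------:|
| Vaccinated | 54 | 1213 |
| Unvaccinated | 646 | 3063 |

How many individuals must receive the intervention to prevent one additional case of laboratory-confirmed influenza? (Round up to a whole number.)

Risk in treated group = 54/1267 = 0.04262; risk in control = 646/3709 = 0.17417.
Absolute risk reduction = 0.17417 − 0.04262 = 0.13155
NNT = 1 / ARR = 1 / 0.13155 = 7.602 → round up → 8

8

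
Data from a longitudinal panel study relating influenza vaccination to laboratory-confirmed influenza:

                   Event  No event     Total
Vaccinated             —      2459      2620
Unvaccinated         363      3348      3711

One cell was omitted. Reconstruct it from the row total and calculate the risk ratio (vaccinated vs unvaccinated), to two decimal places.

0.63

The missing cell is in the exposed row: 2620 − 2459 = 161.
So a = 161, b = 2459, c = 363, d = 3348.
RR = [a/(a+b)] / [c/(c+d)] = (161/2620) / (363/3711) = 0.06145/0.09782 = 0.62822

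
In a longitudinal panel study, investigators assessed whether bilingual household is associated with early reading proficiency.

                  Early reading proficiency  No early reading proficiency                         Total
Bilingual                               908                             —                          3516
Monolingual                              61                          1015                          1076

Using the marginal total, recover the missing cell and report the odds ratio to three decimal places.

The missing cell is in the exposed row: 3516 − 908 = 2608.
So a = 908, b = 2608, c = 61, d = 1015.
OR = (a·d)/(b·c) = (908 × 1015) / (2608 × 61) = 921620 / 159088 = 5.79315

5.793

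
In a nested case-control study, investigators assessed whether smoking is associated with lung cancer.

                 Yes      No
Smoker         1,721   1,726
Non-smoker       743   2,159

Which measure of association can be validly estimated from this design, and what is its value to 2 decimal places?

2.90

Cells: a = 1721, b = 1726, c = 743, d = 2159.
This is a nested case-control study: participants were sampled on outcome status, so risks in the source population cannot be estimated directly — relative risk is not valid here. The odds ratio is the appropriate measure.
OR = (a·d)/(b·c) = (1721 × 2159) / (1726 × 743) = 3715639 / 1282418 = 2.89737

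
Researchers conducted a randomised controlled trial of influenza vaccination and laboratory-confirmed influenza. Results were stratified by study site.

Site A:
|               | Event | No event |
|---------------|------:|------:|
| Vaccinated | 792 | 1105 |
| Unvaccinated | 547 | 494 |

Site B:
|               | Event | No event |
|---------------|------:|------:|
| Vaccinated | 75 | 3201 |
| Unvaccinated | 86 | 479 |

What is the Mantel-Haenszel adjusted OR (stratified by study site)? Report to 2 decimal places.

OR_MH = Σ(aᵢdᵢ/nᵢ) / Σ(bᵢcᵢ/nᵢ), where nᵢ is the stratum total.
Stratum 1 (Site A): n = 2938; a·d/n = 792·494/2938 = 133.1681; b·c/n = 1105·547/2938 = 205.7301
Stratum 2 (Site B): n = 3841; a·d/n = 75·479/3841 = 9.3530; b·c/n = 3201·86/3841 = 71.6704
OR_MH = (133.1681 + 9.3530) / (205.7301 + 71.6704) = 142.5212 / 277.4005 = 0.51377

0.51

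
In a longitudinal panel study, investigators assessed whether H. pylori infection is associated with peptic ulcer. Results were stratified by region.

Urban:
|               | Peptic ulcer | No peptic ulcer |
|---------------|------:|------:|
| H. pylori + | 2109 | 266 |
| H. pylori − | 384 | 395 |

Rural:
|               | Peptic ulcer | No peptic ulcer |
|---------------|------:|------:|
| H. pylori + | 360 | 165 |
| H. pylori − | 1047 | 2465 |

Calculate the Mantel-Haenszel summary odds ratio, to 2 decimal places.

6.44

OR_MH = Σ(aᵢdᵢ/nᵢ) / Σ(bᵢcᵢ/nᵢ), where nᵢ is the stratum total.
Stratum 1 (Urban): n = 3154; a·d/n = 2109·395/3154 = 264.1265; b·c/n = 266·384/3154 = 32.3855
Stratum 2 (Rural): n = 4037; a·d/n = 360·2465/4037 = 219.8167; b·c/n = 165·1047/4037 = 42.7929
OR_MH = (264.1265 + 219.8167) / (32.3855 + 42.7929) = 483.9432 / 75.1785 = 6.43726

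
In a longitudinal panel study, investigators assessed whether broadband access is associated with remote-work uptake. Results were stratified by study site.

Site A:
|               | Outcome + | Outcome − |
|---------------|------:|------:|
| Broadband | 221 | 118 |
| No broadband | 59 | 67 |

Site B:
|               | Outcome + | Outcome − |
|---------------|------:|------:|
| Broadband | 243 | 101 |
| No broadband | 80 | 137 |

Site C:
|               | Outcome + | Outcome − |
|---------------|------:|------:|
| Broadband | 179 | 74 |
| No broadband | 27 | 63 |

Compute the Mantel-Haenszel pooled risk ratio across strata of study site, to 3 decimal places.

RR_MH = Σ(aᵢ·n₀ᵢ/nᵢ) / Σ(cᵢ·n₁ᵢ/nᵢ), with n₁ᵢ = aᵢ+bᵢ (exposed), n₀ᵢ = cᵢ+dᵢ (unexposed), nᵢ = n₁ᵢ+n₀ᵢ.
Stratum 1 (Site A): n₁ = 339, n₀ = 126, n = 465; a·n₀/n = 221·126/465 = 59.8839; c·n₁/n = 59·339/465 = 43.0129
Stratum 2 (Site B): n₁ = 344, n₀ = 217, n = 561; a·n₀/n = 243·217/561 = 93.9947; c·n₁/n = 80·344/561 = 49.0553
Stratum 3 (Site C): n₁ = 253, n₀ = 90, n = 343; a·n₀/n = 179·90/343 = 46.9679; c·n₁/n = 27·253/343 = 19.9155
RR_MH = (59.8839 + 93.9947 + 46.9679) / (43.0129 + 49.0553 + 19.9155) = 200.8465 / 111.9836 = 1.79353

1.794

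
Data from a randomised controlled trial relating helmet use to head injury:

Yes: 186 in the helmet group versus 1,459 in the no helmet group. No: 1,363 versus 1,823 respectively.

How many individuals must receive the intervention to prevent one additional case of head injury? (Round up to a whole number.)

4

Risk in treated group = 186/1549 = 0.12008; risk in control = 1459/3282 = 0.44455.
Absolute risk reduction = 0.44455 − 0.12008 = 0.32447
NNT = 1 / ARR = 1 / 0.32447 = 3.082 → round up → 4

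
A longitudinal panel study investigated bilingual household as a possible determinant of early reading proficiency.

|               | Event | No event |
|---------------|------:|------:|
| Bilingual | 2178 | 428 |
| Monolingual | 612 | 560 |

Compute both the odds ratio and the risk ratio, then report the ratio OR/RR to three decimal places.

Cells: a = 2178, b = 428, c = 612, d = 560.
OR = (2178·560)/(428·612) = 1219680/261936 = 4.65640
Risk in exposed = 2178/2606 = 0.83576; risk in unexposed = 612/1172 = 0.52218; RR = 1.60051
OR/RR = 4.65640 / 1.60051 = 2.90932
The outcome is not rare, so the OR lies further from 1 than the RR.

2.909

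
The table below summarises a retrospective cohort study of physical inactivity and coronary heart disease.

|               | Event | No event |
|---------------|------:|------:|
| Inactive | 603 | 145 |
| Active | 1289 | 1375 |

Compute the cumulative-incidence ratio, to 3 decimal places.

1.666

Cells: a = 603, b = 145, c = 1289, d = 1375.
Risk in exposed = 603/748 = 0.80615; risk in unexposed = 1289/2664 = 0.48386.
RR = 0.80615 / 0.48386 = 1.66608
The risk among the exposed is 1.67 times that among the unexposed.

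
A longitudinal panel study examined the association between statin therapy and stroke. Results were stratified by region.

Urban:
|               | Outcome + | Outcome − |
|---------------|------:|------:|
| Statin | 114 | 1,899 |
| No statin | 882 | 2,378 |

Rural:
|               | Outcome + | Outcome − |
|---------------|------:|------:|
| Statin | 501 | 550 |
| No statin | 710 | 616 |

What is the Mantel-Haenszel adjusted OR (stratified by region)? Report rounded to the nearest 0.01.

OR_MH = Σ(aᵢdᵢ/nᵢ) / Σ(bᵢcᵢ/nᵢ), where nᵢ is the stratum total.
Stratum 1 (Urban): n = 5273; a·d/n = 114·2378/5273 = 51.4113; b·c/n = 1899·882/5273 = 317.6404
Stratum 2 (Rural): n = 2377; a·d/n = 501·616/2377 = 129.8342; b·c/n = 550·710/2377 = 164.2827
OR_MH = (51.4113 + 129.8342) / (317.6404 + 164.2827) = 181.2456 / 481.9231 = 0.37609

0.38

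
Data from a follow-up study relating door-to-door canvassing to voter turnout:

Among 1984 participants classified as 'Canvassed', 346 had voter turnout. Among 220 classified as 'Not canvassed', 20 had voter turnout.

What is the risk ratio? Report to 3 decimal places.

1.918

From the description: a = 346, b = 1638, c = 20, d = 200.
Risk in exposed = 346/1984 = 0.17440; risk in unexposed = 20/220 = 0.09091.
RR = 0.17440 / 0.09091 = 1.91835
The risk among the exposed is 1.92 times that among the unexposed.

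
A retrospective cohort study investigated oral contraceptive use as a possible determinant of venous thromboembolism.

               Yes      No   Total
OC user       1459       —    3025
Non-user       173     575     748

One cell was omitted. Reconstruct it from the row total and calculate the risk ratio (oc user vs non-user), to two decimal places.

The missing cell is in the exposed row: 3025 − 1459 = 1566.
So a = 1459, b = 1566, c = 173, d = 575.
RR = [a/(a+b)] / [c/(c+d)] = (1459/3025) / (173/748) = 0.48231/0.23128 = 2.08538

2.09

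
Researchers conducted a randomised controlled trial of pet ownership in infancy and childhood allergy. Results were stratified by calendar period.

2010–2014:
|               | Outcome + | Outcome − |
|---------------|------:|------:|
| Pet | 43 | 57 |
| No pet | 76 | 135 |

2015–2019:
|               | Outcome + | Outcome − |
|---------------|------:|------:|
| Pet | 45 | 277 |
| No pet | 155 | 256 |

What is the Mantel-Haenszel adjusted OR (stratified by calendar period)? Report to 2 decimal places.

OR_MH = Σ(aᵢdᵢ/nᵢ) / Σ(bᵢcᵢ/nᵢ), where nᵢ is the stratum total.
Stratum 1 (2010–2014): n = 311; a·d/n = 43·135/311 = 18.6656; b·c/n = 57·76/311 = 13.9293
Stratum 2 (2015–2019): n = 733; a·d/n = 45·256/733 = 15.7162; b·c/n = 277·155/733 = 58.5744
OR_MH = (18.6656 + 15.7162) / (13.9293 + 58.5744) = 34.3818 / 72.5036 = 0.47421

0.47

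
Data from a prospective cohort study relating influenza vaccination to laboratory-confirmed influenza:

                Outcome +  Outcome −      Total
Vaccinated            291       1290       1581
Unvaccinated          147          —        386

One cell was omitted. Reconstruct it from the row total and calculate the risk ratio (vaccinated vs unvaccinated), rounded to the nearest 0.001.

The missing cell is in the unexposed row: 386 − 147 = 239.
So a = 291, b = 1290, c = 147, d = 239.
RR = [a/(a+b)] / [c/(c+d)] = (291/1581) / (147/386) = 0.18406/0.38083 = 0.48332

0.483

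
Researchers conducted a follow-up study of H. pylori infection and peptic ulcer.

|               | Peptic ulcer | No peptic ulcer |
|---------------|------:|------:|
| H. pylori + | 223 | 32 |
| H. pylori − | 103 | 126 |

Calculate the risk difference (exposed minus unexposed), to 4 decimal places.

0.4247

Cells: a = 223, b = 32, c = 103, d = 126.
Risk in exposed = 223/255 = 0.874510; risk in unexposed = 103/229 = 0.449782.
Risk difference = 0.874510 − 0.449782 = 0.424728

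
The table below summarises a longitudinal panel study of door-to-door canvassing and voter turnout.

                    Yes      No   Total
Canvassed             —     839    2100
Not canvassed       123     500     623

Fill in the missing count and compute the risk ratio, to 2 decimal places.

The missing cell is in the exposed row: 2100 − 839 = 1261.
So a = 1261, b = 839, c = 123, d = 500.
RR = [a/(a+b)] / [c/(c+d)] = (1261/2100) / (123/623) = 0.60048/0.19743 = 3.04144

3.04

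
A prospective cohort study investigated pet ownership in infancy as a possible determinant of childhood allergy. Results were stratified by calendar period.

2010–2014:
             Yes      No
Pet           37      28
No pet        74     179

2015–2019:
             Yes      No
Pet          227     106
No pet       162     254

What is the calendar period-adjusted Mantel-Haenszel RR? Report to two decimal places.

RR_MH = Σ(aᵢ·n₀ᵢ/nᵢ) / Σ(cᵢ·n₁ᵢ/nᵢ), with n₁ᵢ = aᵢ+bᵢ (exposed), n₀ᵢ = cᵢ+dᵢ (unexposed), nᵢ = n₁ᵢ+n₀ᵢ.
Stratum 1 (2010–2014): n₁ = 65, n₀ = 253, n = 318; a·n₀/n = 37·253/318 = 29.4371; c·n₁/n = 74·65/318 = 15.1258
Stratum 2 (2015–2019): n₁ = 333, n₀ = 416, n = 749; a·n₀/n = 227·416/749 = 126.0774; c·n₁/n = 162·333/749 = 72.0240
RR_MH = (29.4371 + 126.0774) / (15.1258 + 72.0240) = 155.5145 / 87.1498 = 1.78445

1.78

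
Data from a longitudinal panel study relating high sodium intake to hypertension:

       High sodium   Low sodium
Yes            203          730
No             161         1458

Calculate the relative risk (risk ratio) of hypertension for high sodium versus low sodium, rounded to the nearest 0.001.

Reading the table with exposure as columns: a = 203 (High sodium, case), b = 161 (High sodium, non-case), c = 730 (Low sodium, case), d = 1458.
Risk in exposed = 203/364 = 0.55769; risk in unexposed = 730/2188 = 0.33364.
RR = 0.55769 / 0.33364 = 1.67155
The risk among the exposed is 1.67 times that among the unexposed.

1.672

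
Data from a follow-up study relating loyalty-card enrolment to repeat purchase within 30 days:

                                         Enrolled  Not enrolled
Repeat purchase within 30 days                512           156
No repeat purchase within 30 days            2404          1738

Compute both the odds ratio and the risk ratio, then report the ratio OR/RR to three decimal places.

1.113

Reading the table with exposure as columns: a = 512 (Enrolled, case), b = 2404 (Enrolled, non-case), c = 156 (Not enrolled, case), d = 1738.
OR = (512·1738)/(2404·156) = 889856/375024 = 2.37280
Risk in exposed = 512/2916 = 0.17558; risk in unexposed = 156/1894 = 0.08237; RR = 2.13176
OR/RR = 2.37280 / 2.13176 = 1.11307
The outcome is not rare, so the OR lies further from 1 than the RR.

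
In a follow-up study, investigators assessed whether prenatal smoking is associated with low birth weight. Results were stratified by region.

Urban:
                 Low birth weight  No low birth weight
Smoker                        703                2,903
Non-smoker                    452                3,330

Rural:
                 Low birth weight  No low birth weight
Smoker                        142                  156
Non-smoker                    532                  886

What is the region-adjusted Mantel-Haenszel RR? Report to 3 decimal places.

RR_MH = Σ(aᵢ·n₀ᵢ/nᵢ) / Σ(cᵢ·n₁ᵢ/nᵢ), with n₁ᵢ = aᵢ+bᵢ (exposed), n₀ᵢ = cᵢ+dᵢ (unexposed), nᵢ = n₁ᵢ+n₀ᵢ.
Stratum 1 (Urban): n₁ = 3606, n₀ = 3782, n = 7388; a·n₀/n = 703·3782/7388 = 359.8736; c·n₁/n = 452·3606/7388 = 220.6161
Stratum 2 (Rural): n₁ = 298, n₀ = 1418, n = 1716; a·n₀/n = 142·1418/1716 = 117.3403; c·n₁/n = 532·298/1716 = 92.3869
RR_MH = (359.8736 + 117.3403) / (220.6161 + 92.3869) = 477.2139 / 313.0031 = 1.52463

1.525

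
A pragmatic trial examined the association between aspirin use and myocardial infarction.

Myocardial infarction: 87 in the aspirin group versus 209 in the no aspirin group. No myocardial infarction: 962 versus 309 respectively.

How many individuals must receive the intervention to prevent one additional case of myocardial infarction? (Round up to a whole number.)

Risk in treated group = 87/1049 = 0.08294; risk in control = 209/518 = 0.40347.
Absolute risk reduction = 0.40347 − 0.08294 = 0.32054
NNT = 1 / ARR = 1 / 0.32054 = 3.120 → round up → 4

4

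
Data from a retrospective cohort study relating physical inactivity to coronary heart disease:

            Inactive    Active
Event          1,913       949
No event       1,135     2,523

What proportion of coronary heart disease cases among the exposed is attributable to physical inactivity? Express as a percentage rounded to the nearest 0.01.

56.45

Reading the table with exposure as columns: a = 1913 (Inactive, case), b = 1135 (Inactive, non-case), c = 949 (Active, case), d = 2523.
Risk in exposed = 1913/3048 = 0.62762; risk in unexposed = 949/3472 = 0.27333.
RR = 0.62762/0.27333 = 2.29622
AR% = (RR − 1)/RR × 100 = (2.29622 − 1)/2.29622 × 100 = 56.4502%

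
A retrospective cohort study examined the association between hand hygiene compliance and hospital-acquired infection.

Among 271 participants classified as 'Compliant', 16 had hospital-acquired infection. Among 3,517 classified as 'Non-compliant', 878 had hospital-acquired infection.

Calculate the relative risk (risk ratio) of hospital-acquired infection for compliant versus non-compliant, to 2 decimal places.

From the description: a = 16, b = 255, c = 878, d = 2639.
Risk in exposed = 16/271 = 0.05904; risk in unexposed = 878/3517 = 0.24964.
RR = 0.05904 / 0.24964 = 0.23650
The risk is 76% lower among the exposed than among the unexposed.

0.24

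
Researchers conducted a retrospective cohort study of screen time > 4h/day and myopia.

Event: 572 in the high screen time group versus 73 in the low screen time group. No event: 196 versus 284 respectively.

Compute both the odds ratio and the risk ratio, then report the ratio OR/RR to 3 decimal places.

From the description: a = 572, b = 196, c = 73, d = 284.
OR = (572·284)/(196·73) = 162448/14308 = 11.35365
Risk in exposed = 572/768 = 0.74479; risk in unexposed = 73/357 = 0.20448; RR = 3.64234
OR/RR = 11.35365 / 3.64234 = 3.11713
The outcome is not rare, so the OR lies further from 1 than the RR.

3.117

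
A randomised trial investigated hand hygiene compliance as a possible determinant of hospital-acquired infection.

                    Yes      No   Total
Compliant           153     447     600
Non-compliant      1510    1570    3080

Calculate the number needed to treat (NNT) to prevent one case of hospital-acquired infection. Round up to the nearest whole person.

5

Risk in treated group = 153/600 = 0.25500; risk in control = 1510/3080 = 0.49026.
Absolute risk reduction = 0.49026 − 0.25500 = 0.23526
NNT = 1 / ARR = 1 / 0.23526 = 4.251 → round up → 5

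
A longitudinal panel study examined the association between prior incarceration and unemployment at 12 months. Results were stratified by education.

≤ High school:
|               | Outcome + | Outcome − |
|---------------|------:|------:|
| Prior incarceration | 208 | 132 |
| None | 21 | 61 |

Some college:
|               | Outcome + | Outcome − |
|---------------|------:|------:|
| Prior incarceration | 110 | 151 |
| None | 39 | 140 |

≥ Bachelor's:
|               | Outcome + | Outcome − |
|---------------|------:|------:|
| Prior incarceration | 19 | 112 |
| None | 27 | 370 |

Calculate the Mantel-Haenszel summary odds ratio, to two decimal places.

3.05

OR_MH = Σ(aᵢdᵢ/nᵢ) / Σ(bᵢcᵢ/nᵢ), where nᵢ is the stratum total.
Stratum 1 (≤ High school): n = 422; a·d/n = 208·61/422 = 30.0664; b·c/n = 132·21/422 = 6.5687
Stratum 2 (Some college): n = 440; a·d/n = 110·140/440 = 35.0000; b·c/n = 151·39/440 = 13.3841
Stratum 3 (≥ Bachelor's): n = 528; a·d/n = 19·370/528 = 13.3144; b·c/n = 112·27/528 = 5.7273
OR_MH = (30.0664 + 35.0000 + 13.3144) / (6.5687 + 13.3841 + 5.7273) = 78.3807 / 25.6801 = 3.05220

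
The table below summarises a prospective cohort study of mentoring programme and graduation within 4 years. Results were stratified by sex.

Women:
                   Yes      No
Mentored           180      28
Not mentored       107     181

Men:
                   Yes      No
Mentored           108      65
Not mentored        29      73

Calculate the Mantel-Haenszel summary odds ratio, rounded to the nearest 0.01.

7.32

OR_MH = Σ(aᵢdᵢ/nᵢ) / Σ(bᵢcᵢ/nᵢ), where nᵢ is the stratum total.
Stratum 1 (Women): n = 496; a·d/n = 180·181/496 = 65.6855; b·c/n = 28·107/496 = 6.0403
Stratum 2 (Men): n = 275; a·d/n = 108·73/275 = 28.6691; b·c/n = 65·29/275 = 6.8545
OR_MH = (65.6855 + 28.6691) / (6.0403 + 6.8545) = 94.3546 / 12.8949 = 7.31722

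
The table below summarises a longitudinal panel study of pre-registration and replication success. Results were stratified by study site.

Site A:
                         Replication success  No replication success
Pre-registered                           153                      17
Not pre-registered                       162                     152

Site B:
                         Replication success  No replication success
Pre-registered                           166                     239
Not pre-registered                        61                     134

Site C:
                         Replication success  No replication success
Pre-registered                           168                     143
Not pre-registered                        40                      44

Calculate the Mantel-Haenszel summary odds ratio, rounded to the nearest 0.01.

OR_MH = Σ(aᵢdᵢ/nᵢ) / Σ(bᵢcᵢ/nᵢ), where nᵢ is the stratum total.
Stratum 1 (Site A): n = 484; a·d/n = 153·152/484 = 48.0496; b·c/n = 17·162/484 = 5.6901
Stratum 2 (Site B): n = 600; a·d/n = 166·134/600 = 37.0733; b·c/n = 239·61/600 = 24.2983
Stratum 3 (Site C): n = 395; a·d/n = 168·44/395 = 18.7139; b·c/n = 143·40/395 = 14.4810
OR_MH = (48.0496 + 37.0733 + 18.7139) / (5.6901 + 24.2983 + 14.4810) = 103.8368 / 44.4694 = 2.33502

2.34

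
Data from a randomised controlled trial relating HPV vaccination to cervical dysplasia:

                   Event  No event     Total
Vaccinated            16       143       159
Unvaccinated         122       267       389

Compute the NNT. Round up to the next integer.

5

Risk in treated group = 16/159 = 0.10063; risk in control = 122/389 = 0.31362.
Absolute risk reduction = 0.31362 − 0.10063 = 0.21300
NNT = 1 / ARR = 1 / 0.21300 = 4.695 → round up → 5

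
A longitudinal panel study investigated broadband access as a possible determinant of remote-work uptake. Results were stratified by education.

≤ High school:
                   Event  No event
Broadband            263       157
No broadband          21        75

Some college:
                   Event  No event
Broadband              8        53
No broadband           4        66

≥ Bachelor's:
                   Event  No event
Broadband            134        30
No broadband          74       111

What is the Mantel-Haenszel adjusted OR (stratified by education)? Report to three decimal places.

OR_MH = Σ(aᵢdᵢ/nᵢ) / Σ(bᵢcᵢ/nᵢ), where nᵢ is the stratum total.
Stratum 1 (≤ High school): n = 516; a·d/n = 263·75/516 = 38.2267; b·c/n = 157·21/516 = 6.3895
Stratum 2 (Some college): n = 131; a·d/n = 8·66/131 = 4.0305; b·c/n = 53·4/131 = 1.6183
Stratum 3 (≥ Bachelor's): n = 349; a·d/n = 134·111/349 = 42.6189; b·c/n = 30·74/349 = 6.3610
OR_MH = (38.2267 + 4.0305 + 42.6189) / (6.3895 + 1.6183 + 6.3610) = 84.8762 / 14.3689 = 5.90694

5.907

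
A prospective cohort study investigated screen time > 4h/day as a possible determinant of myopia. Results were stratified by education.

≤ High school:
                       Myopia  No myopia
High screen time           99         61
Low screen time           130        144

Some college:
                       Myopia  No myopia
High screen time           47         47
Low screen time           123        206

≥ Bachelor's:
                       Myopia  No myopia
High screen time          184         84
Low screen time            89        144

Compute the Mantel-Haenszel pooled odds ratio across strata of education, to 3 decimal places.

OR_MH = Σ(aᵢdᵢ/nᵢ) / Σ(bᵢcᵢ/nᵢ), where nᵢ is the stratum total.
Stratum 1 (≤ High school): n = 434; a·d/n = 99·144/434 = 32.8479; b·c/n = 61·130/434 = 18.2719
Stratum 2 (Some college): n = 423; a·d/n = 47·206/423 = 22.8889; b·c/n = 47·123/423 = 13.6667
Stratum 3 (≥ Bachelor's): n = 501; a·d/n = 184·144/501 = 52.8862; b·c/n = 84·89/501 = 14.9222
OR_MH = (32.8479 + 22.8889 + 52.8862) / (18.2719 + 13.6667 + 14.9222) = 108.6230 / 46.8607 = 2.31800

2.318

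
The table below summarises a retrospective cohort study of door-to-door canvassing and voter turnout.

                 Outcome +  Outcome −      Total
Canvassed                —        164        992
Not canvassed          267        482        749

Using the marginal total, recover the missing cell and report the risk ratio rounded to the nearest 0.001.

2.341

The missing cell is in the exposed row: 992 − 164 = 828.
So a = 828, b = 164, c = 267, d = 482.
RR = [a/(a+b)] / [c/(c+d)] = (828/992) / (267/749) = 0.83468/0.35648 = 2.34147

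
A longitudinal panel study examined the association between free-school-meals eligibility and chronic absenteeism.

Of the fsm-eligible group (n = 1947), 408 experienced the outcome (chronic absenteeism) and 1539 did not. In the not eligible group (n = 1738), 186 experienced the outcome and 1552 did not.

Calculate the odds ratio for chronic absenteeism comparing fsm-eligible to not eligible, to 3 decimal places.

From the description: a = 408, b = 1539, c = 186, d = 1552.
OR = (a·d)/(b·c) = (408 × 1552) / (1539 × 186) = 633216 / 286254 = 2.21208
The odds of chronic absenteeism are about 2.21 times as high in the fsm-eligible group.

2.212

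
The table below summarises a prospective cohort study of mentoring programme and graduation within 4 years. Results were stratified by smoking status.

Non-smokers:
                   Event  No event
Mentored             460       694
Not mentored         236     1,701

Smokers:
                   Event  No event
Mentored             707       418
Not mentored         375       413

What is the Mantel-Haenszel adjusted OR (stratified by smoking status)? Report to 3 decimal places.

3.007

OR_MH = Σ(aᵢdᵢ/nᵢ) / Σ(bᵢcᵢ/nᵢ), where nᵢ is the stratum total.
Stratum 1 (Non-smokers): n = 3091; a·d/n = 460·1701/3091 = 253.1414; b·c/n = 694·236/3091 = 52.9874
Stratum 2 (Smokers): n = 1913; a·d/n = 707·413/1913 = 152.6351; b·c/n = 418·375/1913 = 81.9394
OR_MH = (253.1414 + 152.6351) / (52.9874 + 81.9394) = 405.7765 / 134.9267 = 3.00738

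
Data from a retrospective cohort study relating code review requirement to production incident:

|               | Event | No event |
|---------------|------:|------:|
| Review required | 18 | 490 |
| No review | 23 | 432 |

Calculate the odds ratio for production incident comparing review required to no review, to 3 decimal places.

0.690

Cells: a = 18, b = 490, c = 23, d = 432.
OR = (a·d)/(b·c) = (18 × 432) / (490 × 23) = 7776 / 11270 = 0.68997
Exposure is associated with lower odds of production incident (OR = 0.69 < 1).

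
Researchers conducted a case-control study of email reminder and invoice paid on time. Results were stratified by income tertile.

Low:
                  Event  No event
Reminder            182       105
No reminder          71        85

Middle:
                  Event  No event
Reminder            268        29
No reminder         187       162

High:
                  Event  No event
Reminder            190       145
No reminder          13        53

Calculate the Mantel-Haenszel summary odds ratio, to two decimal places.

OR_MH = Σ(aᵢdᵢ/nᵢ) / Σ(bᵢcᵢ/nᵢ), where nᵢ is the stratum total.
Stratum 1 (Low): n = 443; a·d/n = 182·85/443 = 34.9210; b·c/n = 105·71/443 = 16.8284
Stratum 2 (Middle): n = 646; a·d/n = 268·162/646 = 67.2074; b·c/n = 29·187/646 = 8.3947
Stratum 3 (High): n = 401; a·d/n = 190·53/401 = 25.1122; b·c/n = 145·13/401 = 4.7007
OR_MH = (34.9210 + 67.2074 + 25.1122) / (16.8284 + 8.3947 + 4.7007) = 127.2406 / 29.9239 = 4.25214

4.25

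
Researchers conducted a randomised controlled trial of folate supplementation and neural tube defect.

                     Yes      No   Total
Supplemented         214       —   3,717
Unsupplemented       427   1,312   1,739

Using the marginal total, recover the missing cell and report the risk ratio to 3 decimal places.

0.234

The missing cell is in the exposed row: 3717 − 214 = 3503.
So a = 214, b = 3503, c = 427, d = 1312.
RR = [a/(a+b)] / [c/(c+d)] = (214/3717) / (427/1739) = 0.05757/0.24554 = 0.23447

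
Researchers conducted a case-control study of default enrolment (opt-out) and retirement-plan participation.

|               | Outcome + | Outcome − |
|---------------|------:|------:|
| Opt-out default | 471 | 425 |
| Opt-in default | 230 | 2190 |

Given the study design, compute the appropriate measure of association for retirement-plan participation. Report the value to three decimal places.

10.552

Cells: a = 471, b = 425, c = 230, d = 2190.
This is a case-control study: participants were sampled on outcome status, so risks in the source population cannot be estimated directly — relative risk is not valid here. The odds ratio is the appropriate measure.
OR = (a·d)/(b·c) = (471 × 2190) / (425 × 230) = 1031490 / 97750 = 10.55233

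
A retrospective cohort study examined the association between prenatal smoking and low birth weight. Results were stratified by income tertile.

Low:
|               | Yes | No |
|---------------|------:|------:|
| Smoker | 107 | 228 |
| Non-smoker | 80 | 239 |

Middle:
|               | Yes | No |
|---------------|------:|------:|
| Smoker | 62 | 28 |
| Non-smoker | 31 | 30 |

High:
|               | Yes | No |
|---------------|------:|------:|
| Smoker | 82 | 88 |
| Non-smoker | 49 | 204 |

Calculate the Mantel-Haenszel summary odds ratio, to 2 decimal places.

OR_MH = Σ(aᵢdᵢ/nᵢ) / Σ(bᵢcᵢ/nᵢ), where nᵢ is the stratum total.
Stratum 1 (Low): n = 654; a·d/n = 107·239/654 = 39.1024; b·c/n = 228·80/654 = 27.8899
Stratum 2 (Middle): n = 151; a·d/n = 62·30/151 = 12.3179; b·c/n = 28·31/151 = 5.7483
Stratum 3 (High): n = 423; a·d/n = 82·204/423 = 39.5461; b·c/n = 88·49/423 = 10.1939
OR_MH = (39.1024 + 12.3179 + 39.5461) / (27.8899 + 5.7483 + 10.1939) = 90.9664 / 43.8321 = 2.07534

2.08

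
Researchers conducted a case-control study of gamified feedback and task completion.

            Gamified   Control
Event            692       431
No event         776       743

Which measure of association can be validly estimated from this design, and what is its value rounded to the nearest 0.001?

Reading the table with exposure as columns: a = 692 (Gamified, case), b = 776 (Gamified, non-case), c = 431 (Control, case), d = 743.
This is a case-control study: participants were sampled on outcome status, so risks in the source population cannot be estimated directly — relative risk is not valid here. The odds ratio is the appropriate measure.
OR = (a·d)/(b·c) = (692 × 743) / (776 × 431) = 514156 / 334456 = 1.53729

1.537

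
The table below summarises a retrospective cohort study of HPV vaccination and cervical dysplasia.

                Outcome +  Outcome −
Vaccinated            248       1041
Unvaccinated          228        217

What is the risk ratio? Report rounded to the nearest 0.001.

Cells: a = 248, b = 1041, c = 228, d = 217.
Risk in exposed = 248/1289 = 0.19240; risk in unexposed = 228/445 = 0.51236.
RR = 0.19240 / 0.51236 = 0.37551
The risk is 62% lower among the exposed than among the unexposed.

0.376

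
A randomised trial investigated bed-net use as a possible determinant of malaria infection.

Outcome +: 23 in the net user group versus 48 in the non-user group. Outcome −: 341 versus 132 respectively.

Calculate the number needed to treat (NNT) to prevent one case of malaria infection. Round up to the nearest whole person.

Risk in treated group = 23/364 = 0.06319; risk in control = 48/180 = 0.26667.
Absolute risk reduction = 0.26667 − 0.06319 = 0.20348
NNT = 1 / ARR = 1 / 0.20348 = 4.914 → round up → 5

5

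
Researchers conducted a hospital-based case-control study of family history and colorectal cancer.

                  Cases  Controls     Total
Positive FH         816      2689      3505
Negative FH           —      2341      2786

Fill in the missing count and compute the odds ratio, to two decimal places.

The missing cell is in the unexposed row: 2786 − 2341 = 445.
So a = 816, b = 2689, c = 445, d = 2341.
OR = (a·d)/(b·c) = (816 × 2341) / (2689 × 445) = 1910256 / 1196605 = 1.59640

1.60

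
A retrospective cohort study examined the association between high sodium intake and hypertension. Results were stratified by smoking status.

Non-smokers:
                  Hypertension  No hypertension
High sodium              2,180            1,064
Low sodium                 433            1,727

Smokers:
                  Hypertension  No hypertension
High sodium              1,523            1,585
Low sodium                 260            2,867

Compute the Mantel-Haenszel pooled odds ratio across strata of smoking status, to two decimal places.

OR_MH = Σ(aᵢdᵢ/nᵢ) / Σ(bᵢcᵢ/nᵢ), where nᵢ is the stratum total.
Stratum 1 (Non-smokers): n = 5404; a·d/n = 2180·1727/5404 = 696.6802; b·c/n = 1064·433/5404 = 85.2539
Stratum 2 (Smokers): n = 6235; a·d/n = 1523·2867/6235 = 700.3113; b·c/n = 1585·260/6235 = 66.0946
OR_MH = (696.6802 + 700.3113) / (85.2539 + 66.0946) = 1396.9915 / 151.3485 = 9.23030

9.23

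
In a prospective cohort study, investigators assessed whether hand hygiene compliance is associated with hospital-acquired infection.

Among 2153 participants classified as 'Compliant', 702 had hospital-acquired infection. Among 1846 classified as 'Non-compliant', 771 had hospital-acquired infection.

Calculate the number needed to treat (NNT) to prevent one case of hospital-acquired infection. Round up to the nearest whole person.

Risk in treated group = 702/2153 = 0.32606; risk in control = 771/1846 = 0.41766.
Absolute risk reduction = 0.41766 − 0.32606 = 0.09160
NNT = 1 / ARR = 1 / 0.09160 = 10.917 → round up → 11

11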